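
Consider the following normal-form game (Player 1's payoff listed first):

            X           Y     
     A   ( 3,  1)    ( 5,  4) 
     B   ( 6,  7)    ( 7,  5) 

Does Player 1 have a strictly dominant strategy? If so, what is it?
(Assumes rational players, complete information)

Yes, Player 1's strictly dominant strategy is B

Work:
A strategy strictly dominates another if it gives a strictly higher payoff against every opponent action. Compare each pair of P1's strategies column-by-column:
  A vs B: [3 vs 6, 5 vs 7] → A does not strictly dominate B (column X: 3 ≤ 6)
  B vs A: [6 vs 3, 7 vs 5] → B strictly dominates A
B strictly dominates every other strategy → strictly dominant.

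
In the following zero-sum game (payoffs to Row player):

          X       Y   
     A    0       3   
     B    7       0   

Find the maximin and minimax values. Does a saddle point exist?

Maximin = 0, Minimax = 3, Saddle: False

Work:
Row minimums: [0, 0] → maximin = 0
Column maximums: [7, 3] → minimax = 3
No saddle point (maximin ≠ minimax). Mixed strategy needed.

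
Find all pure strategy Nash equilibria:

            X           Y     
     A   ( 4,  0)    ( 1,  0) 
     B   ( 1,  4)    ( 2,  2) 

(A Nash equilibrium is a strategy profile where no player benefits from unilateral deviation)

Nash equilibrium: (A, X)

Work:
Best responses:
  P1 vs X: payoffs [4, 1] → best response A (payoff 4)
  P1 vs Y: payoffs [1, 2] → best response B (payoff 2)
  P2 vs A: payoffs [0, 0] → best response X/Y (payoff 0)
  P2 vs B: payoffs [4, 2] → best response X (payoff 4)
Mutual best responses: (A,X) → Nash equilibria.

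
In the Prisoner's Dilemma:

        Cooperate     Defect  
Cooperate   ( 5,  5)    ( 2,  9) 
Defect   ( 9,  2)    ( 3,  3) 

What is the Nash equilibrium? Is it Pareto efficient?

(Defect, Defect) is NE; not Pareto efficient

Work:
Defect dominates Cooperate for both players:
If P2 cooperates: Defect (9) > Cooperate (5)
If P2 defects: Defect (3) > Cooperate (2)
NE: (Defect, Defect) with payoff (3, 3)
But (Cooperate, Cooperate) = (5, 5) Pareto dominates (3, 3)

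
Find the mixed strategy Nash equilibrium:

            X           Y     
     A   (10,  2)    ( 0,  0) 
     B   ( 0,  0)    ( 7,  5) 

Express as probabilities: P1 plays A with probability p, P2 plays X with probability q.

p = 0.7143, q = 0.4118

Work:
Find probabilities that make opponent indifferent:
P2 chooses q to make P1 indifferent between A and B
P1 chooses p to make P2 indifferent between X and Y
Mixed NE: P1 plays (A: 0.7143, B: 0.2857), P2 plays (X: 0.4118, Y: 0.5882)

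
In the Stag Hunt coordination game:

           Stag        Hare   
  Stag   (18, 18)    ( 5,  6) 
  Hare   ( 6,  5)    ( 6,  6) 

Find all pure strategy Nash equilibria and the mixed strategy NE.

Pure NE: (Stag, Stag) and (Hare, Hare); Mixed NE: p = 0.0769, q = 0.0769

Work:
Check pure NE:
(Stag, Stag): (18, 18) - no unilateral deviation beneficial
(Hare, Hare): (6, 6) - no unilateral deviation beneficial
Mixed NE: P1 plays Stag with p = 0.0769, P2 plays Stag with q = 0.0769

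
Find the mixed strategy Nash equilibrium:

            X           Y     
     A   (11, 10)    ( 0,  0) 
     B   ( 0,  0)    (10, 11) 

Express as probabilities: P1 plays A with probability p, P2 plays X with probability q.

p = 0.5238, q = 0.4762

Work:
Find probabilities that make opponent indifferent:
P2 chooses q to make P1 indifferent between A and B
P1 chooses p to make P2 indifferent between X and Y
Mixed NE: P1 plays (A: 0.5238, B: 0.4762), P2 plays (X: 0.4762, Y: 0.5238)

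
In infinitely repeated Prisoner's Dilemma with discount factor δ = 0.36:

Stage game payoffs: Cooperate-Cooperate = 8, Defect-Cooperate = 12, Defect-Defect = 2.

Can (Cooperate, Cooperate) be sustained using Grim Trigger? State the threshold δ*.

δ* = 0.4; since δ = 0.36 < 0.4, cooperation cannot be sustained

Work:
For Grim Trigger:
Cooperate forever: 8/(1-δ)
Defect then punished: 12 + 2·δ/(1-δ)
Need: 8/(1-δ) ≥ 12 + 2·δ/(1-δ)
Solving: δ ≥ (T-R)/(T-P) = (12-8)/(12-2) = 0.4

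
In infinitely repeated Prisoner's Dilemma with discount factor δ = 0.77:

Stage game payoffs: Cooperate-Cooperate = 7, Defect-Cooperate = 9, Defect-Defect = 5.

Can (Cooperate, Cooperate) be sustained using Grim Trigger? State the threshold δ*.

δ* = 0.5; since δ = 0.77 ≥ 0.5, cooperation can be sustained

Work:
For Grim Trigger:
Cooperate forever: 7/(1-δ)
Defect then punished: 9 + 5·δ/(1-δ)
Need: 7/(1-δ) ≥ 9 + 5·δ/(1-δ)
Solving: δ ≥ (T-R)/(T-P) = (9-7)/(9-5) = 0.5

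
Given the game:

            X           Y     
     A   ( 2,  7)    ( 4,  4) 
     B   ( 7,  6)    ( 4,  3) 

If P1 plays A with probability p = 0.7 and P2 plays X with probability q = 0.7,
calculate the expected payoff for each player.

E[P1] = 3.65, E[P2] = 5.8

Work:
E[P1] = p·q·π₁(A,X) + p·(1-q)·π₁(A,Y) + (1-p)·q·π₁(B,X) + (1-p)·(1-q)·π₁(B,Y)
= 0.7·0.7·2 + 0.7·0.3·4 + 0.3·0.7·7 + 0.3·0.3·4
= 3.65

E[P2] = 5.8 (similar calculation)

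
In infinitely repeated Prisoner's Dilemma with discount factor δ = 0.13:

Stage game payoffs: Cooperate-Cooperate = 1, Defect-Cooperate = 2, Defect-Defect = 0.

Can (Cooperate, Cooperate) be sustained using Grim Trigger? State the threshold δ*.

δ* = 0.5; since δ = 0.13 < 0.5, cooperation cannot be sustained

Work:
For Grim Trigger:
Cooperate forever: 1/(1-δ)
Defect then punished: 2 + 0·δ/(1-δ)
Need: 1/(1-δ) ≥ 2 + 0·δ/(1-δ)
Solving: δ ≥ (T-R)/(T-P) = (2-1)/(2-0) = 0.5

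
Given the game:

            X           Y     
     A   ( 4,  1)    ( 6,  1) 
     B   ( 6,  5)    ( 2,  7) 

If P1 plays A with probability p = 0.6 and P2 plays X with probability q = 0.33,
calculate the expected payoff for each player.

E[P1] = 4.532, E[P2] = 3.136

Work:
E[P1] = p·q·π₁(A,X) + p·(1-q)·π₁(A,Y) + (1-p)·q·π₁(B,X) + (1-p)·(1-q)·π₁(B,Y)
= 0.6·0.33·4 + 0.6·0.67·6 + 0.4·0.33·6 + 0.4·0.67·2
= 4.532

E[P2] = 3.136 (similar calculation)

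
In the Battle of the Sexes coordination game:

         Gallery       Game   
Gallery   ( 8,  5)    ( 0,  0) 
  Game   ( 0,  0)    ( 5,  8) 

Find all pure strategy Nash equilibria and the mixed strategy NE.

Pure NE: (Gallery, Gallery) and (Game, Game); Mixed NE: p = 0.6154, q = 0.3846

Work:
Check pure NE:
(Gallery, Gallery): (8, 5) - no unilateral deviation beneficial
(Game, Game): (5, 8) - no unilateral deviation beneficial
Mixed NE: P1 plays Gallery with p = 0.6154, P2 plays Gallery with q = 0.3846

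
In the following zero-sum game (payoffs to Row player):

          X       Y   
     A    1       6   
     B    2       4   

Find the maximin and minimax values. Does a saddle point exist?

Maximin = 2, Minimax = 2, Saddle: True

Work:
Row minimums: [1, 2] → maximin = 2
Column maximums: [2, 6] → minimax = 2
Saddle point exists! Game value = 2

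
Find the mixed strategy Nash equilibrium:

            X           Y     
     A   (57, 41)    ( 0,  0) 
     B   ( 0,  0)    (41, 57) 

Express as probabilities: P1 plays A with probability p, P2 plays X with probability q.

p = 0.5816, q = 0.4184

Work:
Find probabilities that make opponent indifferent:
P2 chooses q to make P1 indifferent between A and B
P1 chooses p to make P2 indifferent between X and Y
Mixed NE: P1 plays (A: 0.5816, B: 0.4184), P2 plays (X: 0.4184, Y: 0.5816)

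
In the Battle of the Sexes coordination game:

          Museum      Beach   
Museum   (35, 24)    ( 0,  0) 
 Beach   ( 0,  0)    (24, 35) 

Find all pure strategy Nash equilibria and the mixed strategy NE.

Pure NE: (Museum, Museum) and (Beach, Beach); Mixed NE: p = 0.5932, q = 0.4068

Work:
Check pure NE:
(Museum, Museum): (35, 24) - no unilateral deviation beneficial
(Beach, Beach): (24, 35) - no unilateral deviation beneficial
Mixed NE: P1 plays Museum with p = 0.5932, P2 plays Museum with q = 0.4068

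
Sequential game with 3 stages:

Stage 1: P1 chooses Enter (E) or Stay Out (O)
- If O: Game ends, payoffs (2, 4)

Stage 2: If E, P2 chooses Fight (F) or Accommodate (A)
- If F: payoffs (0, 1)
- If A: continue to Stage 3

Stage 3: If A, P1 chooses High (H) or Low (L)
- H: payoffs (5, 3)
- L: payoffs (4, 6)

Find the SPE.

SPE: (E, A, H); Outcome (5, 3)

Work:
Stage 3: P1 chooses H (5 vs 4)
Stage 2: P2: F->1, A->3 (anticipating H). Choose A
Stage 1: P1: O->2, E->5 (anticipating A, H). Choose E
SPE path: E -> A -> H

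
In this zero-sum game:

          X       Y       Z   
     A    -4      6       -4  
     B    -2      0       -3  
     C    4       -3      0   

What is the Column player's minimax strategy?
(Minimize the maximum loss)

Column should play Z, value = 0

Work:
Column player minimizes Row's maximum payoff:
Column X: max payoff to Row = 4
Column Y: max payoff to Row = 6
Column Z: max payoff to Row = 0
Minimum is 0, achieved by column Z.
Minimax strategy: Z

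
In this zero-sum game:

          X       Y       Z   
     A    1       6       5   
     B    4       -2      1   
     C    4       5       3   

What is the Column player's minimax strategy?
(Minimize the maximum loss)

Column should play X, value = 4

Work:
Column player minimizes Row's maximum payoff:
Column X: max payoff to Row = 4
Column Y: max payoff to Row = 6
Column Z: max payoff to Row = 5
Minimum is 4, achieved by column X.
Minimax strategy: X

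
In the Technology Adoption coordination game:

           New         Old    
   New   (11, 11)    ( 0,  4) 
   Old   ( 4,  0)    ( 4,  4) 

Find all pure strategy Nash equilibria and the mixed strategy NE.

Pure NE: (New, New) and (Old, Old); Mixed NE: p = 0.3636, q = 0.3636

Work:
Check pure NE:
(New, New): (11, 11) - no unilateral deviation beneficial
(Old, Old): (4, 4) - no unilateral deviation beneficial
Mixed NE: P1 plays New with p = 0.3636, P2 plays New with q = 0.3636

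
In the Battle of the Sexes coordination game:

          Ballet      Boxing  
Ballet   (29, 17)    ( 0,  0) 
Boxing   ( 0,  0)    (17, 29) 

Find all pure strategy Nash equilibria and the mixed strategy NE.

Pure NE: (Ballet, Ballet) and (Boxing, Boxing); Mixed NE: p = 0.6304, q = 0.3696

Work:
Check pure NE:
(Ballet, Ballet): (29, 17) - no unilateral deviation beneficial
(Boxing, Boxing): (17, 29) - no unilateral deviation beneficial
Mixed NE: P1 plays Ballet with p = 0.6304, P2 plays Ballet with q = 0.3696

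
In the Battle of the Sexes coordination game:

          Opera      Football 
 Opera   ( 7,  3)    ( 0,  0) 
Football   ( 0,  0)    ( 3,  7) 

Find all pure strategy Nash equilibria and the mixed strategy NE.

Pure NE: (Opera, Opera) and (Football, Football); Mixed NE: p = 0.7, q = 0.3

Work:
Check pure NE:
(Opera, Opera): (7, 3) - no unilateral deviation beneficial
(Football, Football): (3, 7) - no unilateral deviation beneficial
Mixed NE: P1 plays Opera with p = 0.7, P2 plays Opera with q = 0.3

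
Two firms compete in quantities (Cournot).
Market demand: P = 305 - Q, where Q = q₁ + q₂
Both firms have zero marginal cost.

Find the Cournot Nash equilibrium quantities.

q₁* = q₂* = 101.67; P* = 101.67

Work:
Profit: π_i = P·q_i = (a - q_i - q_j)·q_i
FOC: ∂π_i/∂q_i = a - 2q_i - q_j = 0
Reaction function: q_i = (305 - q_j)/2
Symmetry: q* = 305/3 = 101.67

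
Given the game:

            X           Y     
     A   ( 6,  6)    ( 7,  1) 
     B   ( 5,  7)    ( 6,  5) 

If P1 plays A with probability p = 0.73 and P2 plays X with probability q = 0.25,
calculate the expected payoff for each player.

E[P1] = 6.48, E[P2] = 3.1275

Work:
E[P1] = p·q·π₁(A,X) + p·(1-q)·π₁(A,Y) + (1-p)·q·π₁(B,X) + (1-p)·(1-q)·π₁(B,Y)
= 0.73·0.25·6 + 0.73·0.75·7 + 0.27·0.25·5 + 0.27·0.75·6
= 6.48

E[P2] = 3.1275 (similar calculation)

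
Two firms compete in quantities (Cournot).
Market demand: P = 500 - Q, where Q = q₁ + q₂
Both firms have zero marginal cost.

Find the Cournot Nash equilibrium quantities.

q₁* = q₂* = 166.67; P* = 166.67

Work:
Profit: π_i = P·q_i = (a - q_i - q_j)·q_i
FOC: ∂π_i/∂q_i = a - 2q_i - q_j = 0
Reaction function: q_i = (500 - q_j)/2
Symmetry: q* = 500/3 = 166.67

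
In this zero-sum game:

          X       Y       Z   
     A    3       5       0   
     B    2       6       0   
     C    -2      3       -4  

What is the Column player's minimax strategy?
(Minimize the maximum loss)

Column should play Z, value = 0

Work:
Column player minimizes Row's maximum payoff:
Column X: max payoff to Row = 3
Column Y: max payoff to Row = 6
Column Z: max payoff to Row = 0
Minimum is 0, achieved by column Z.
Minimax strategy: Z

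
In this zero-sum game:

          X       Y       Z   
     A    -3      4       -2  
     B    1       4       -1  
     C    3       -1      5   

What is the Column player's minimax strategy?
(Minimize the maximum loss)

Column should play X, value = 3

Work:
Column player minimizes Row's maximum payoff:
Column X: max payoff to Row = 3
Column Y: max payoff to Row = 4
Column Z: max payoff to Row = 5
Minimum is 3, achieved by column X.
Minimax strategy: X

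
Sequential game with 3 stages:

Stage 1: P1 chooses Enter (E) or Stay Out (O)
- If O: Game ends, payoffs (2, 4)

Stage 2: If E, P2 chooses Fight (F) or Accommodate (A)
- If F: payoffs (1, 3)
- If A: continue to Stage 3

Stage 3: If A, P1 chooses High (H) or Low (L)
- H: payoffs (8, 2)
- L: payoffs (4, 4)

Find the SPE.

SPE: (O, F, H); Outcome (2, 4)

Work:
Stage 3: P1 chooses H (8 vs 4)
Stage 2: P2: F->3, A->2 (anticipating H). Choose F
Stage 1: P1: O->2, E->1 (anticipating F, H). Choose O
SPE path: O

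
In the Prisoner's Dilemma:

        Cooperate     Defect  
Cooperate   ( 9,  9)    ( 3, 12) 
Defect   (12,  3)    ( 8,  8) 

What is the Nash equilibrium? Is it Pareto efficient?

(Defect, Defect) is NE; not Pareto efficient

Work:
Defect dominates Cooperate for both players:
If P2 cooperates: Defect (12) > Cooperate (9)
If P2 defects: Defect (8) > Cooperate (3)
NE: (Defect, Defect) with payoff (8, 8)
But (Cooperate, Cooperate) = (9, 9) Pareto dominates (8, 8)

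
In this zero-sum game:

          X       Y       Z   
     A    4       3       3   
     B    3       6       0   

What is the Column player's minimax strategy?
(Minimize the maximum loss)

Column should play Z, value = 3

Work:
Column player minimizes Row's maximum payoff:
Column X: max payoff to Row = 4
Column Y: max payoff to Row = 6
Column Z: max payoff to Row = 3
Minimum is 3, achieved by column Z.
Minimax strategy: Z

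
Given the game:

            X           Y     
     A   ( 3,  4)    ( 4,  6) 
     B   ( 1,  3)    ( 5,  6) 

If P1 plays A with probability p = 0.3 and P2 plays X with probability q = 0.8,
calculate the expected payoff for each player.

E[P1] = 2.22, E[P2] = 3.84

Work:
E[P1] = p·q·π₁(A,X) + p·(1-q)·π₁(A,Y) + (1-p)·q·π₁(B,X) + (1-p)·(1-q)·π₁(B,Y)
= 0.3·0.8·3 + 0.3·0.2·4 + 0.7·0.8·1 + 0.7·0.2·5
= 2.22

E[P2] = 3.84 (similar calculation)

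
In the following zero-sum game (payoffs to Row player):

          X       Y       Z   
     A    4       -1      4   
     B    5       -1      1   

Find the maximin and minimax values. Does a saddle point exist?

Maximin = -1, Minimax = -1, Saddle: True

Work:
Row minimums: [-1, -1] → maximin = -1
Column maximums: [5, -1, 4] → minimax = -1
Saddle point exists! Game value = -1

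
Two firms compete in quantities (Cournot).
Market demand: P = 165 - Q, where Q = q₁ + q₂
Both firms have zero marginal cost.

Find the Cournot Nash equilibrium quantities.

q₁* = q₂* = 55.0; P* = 55.0

Work:
Profit: π_i = P·q_i = (a - q_i - q_j)·q_i
FOC: ∂π_i/∂q_i = a - 2q_i - q_j = 0
Reaction function: q_i = (165 - q_j)/2
Symmetry: q* = 165/3 = 55.0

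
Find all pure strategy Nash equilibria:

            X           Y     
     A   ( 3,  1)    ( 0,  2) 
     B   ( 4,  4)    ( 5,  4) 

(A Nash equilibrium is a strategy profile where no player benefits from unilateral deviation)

Nash equilibrium: (B, X), (B, Y)

Work:
Best responses:
  P1 vs X: payoffs [3, 4] → best response B (payoff 4)
  P1 vs Y: payoffs [0, 5] → best response B (payoff 5)
  P2 vs A: payoffs [1, 2] → best response Y (payoff 2)
  P2 vs B: payoffs [4, 4] → best response X/Y (payoff 4)
Mutual best responses: (B,X), (B,Y) → Nash equilibria.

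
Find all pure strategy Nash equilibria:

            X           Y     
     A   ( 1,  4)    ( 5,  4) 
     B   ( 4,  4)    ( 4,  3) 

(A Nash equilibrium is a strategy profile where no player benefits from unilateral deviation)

Nash equilibrium: (A, Y), (B, X)

Work:
Best responses:
  P1 vs X: payoffs [1, 4] → best response B (payoff 4)
  P1 vs Y: payoffs [5, 4] → best response A (payoff 5)
  P2 vs A: payoffs [4, 4] → best response X/Y (payoff 4)
  P2 vs B: payoffs [4, 3] → best response X (payoff 4)
Mutual best responses: (A,Y), (B,X) → Nash equilibria.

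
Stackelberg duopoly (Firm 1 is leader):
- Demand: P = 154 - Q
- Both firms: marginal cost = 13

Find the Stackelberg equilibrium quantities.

q₁* (leader) = 70.5, q₂* (follower) = 35.25

Work:
Follower's reaction: q₂ = (a - c - q₁)/2
Leader substitutes: π₁ = q₁·(a - q₁ - (a-c-q₁)/2 - c)
FOC: q₁* = (154 - 13)/2 = 70.50
Then: q₂* = (154 - 13 - 70.5)/2 = 35.25
Leader has first-mover advantage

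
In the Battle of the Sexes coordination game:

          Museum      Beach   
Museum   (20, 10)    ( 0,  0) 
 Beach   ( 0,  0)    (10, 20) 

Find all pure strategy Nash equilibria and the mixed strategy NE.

Pure NE: (Museum, Museum) and (Beach, Beach); Mixed NE: p = 0.6667, q = 0.3333

Work:
Check pure NE:
(Museum, Museum): (20, 10) - no unilateral deviation beneficial
(Beach, Beach): (10, 20) - no unilateral deviation beneficial
Mixed NE: P1 plays Museum with p = 0.6667, P2 plays Museum with q = 0.3333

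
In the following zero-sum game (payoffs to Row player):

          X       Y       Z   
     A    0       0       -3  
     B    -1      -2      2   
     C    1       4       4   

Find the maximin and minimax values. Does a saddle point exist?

Maximin = 1, Minimax = 1, Saddle: True

Work:
Row minimums: [-3, -2, 1] → maximin = 1
Column maximums: [1, 4, 4] → minimax = 1
Saddle point exists! Game value = 1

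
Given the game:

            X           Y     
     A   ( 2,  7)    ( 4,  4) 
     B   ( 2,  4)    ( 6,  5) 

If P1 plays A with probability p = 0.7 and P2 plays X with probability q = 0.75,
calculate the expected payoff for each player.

E[P1] = 2.65, E[P2] = 5.65

Work:
E[P1] = p·q·π₁(A,X) + p·(1-q)·π₁(A,Y) + (1-p)·q·π₁(B,X) + (1-p)·(1-q)·π₁(B,Y)
= 0.7·0.75·2 + 0.7·0.25·4 + 0.3·0.75·2 + 0.3·0.25·6
= 2.65

E[P2] = 5.65 (similar calculation)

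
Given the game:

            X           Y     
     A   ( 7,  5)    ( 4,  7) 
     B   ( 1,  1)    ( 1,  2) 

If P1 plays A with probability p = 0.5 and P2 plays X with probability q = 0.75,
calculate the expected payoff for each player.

E[P1] = 3.625, E[P2] = 3.375

Work:
E[P1] = p·q·π₁(A,X) + p·(1-q)·π₁(A,Y) + (1-p)·q·π₁(B,X) + (1-p)·(1-q)·π₁(B,Y)
= 0.5·0.75·7 + 0.5·0.25·4 + 0.5·0.75·1 + 0.5·0.25·1
= 3.625

E[P2] = 3.375 (similar calculation)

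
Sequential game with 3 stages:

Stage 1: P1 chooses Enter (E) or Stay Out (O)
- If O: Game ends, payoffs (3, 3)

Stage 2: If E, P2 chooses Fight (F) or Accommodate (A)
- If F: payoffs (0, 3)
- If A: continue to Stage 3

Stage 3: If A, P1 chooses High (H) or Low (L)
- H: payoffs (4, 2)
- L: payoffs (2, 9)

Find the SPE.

SPE: (O, F, H); Outcome (3, 3)

Work:
Stage 3: P1 chooses H (4 vs 2)
Stage 2: P2: F->3, A->2 (anticipating H). Choose F
Stage 1: P1: O->3, E->0 (anticipating F, H). Choose O
SPE path: O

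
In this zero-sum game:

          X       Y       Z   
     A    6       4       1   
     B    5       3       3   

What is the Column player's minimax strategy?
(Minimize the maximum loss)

Column should play Z, value = 3

Work:
Column player minimizes Row's maximum payoff:
Column X: max payoff to Row = 6
Column Y: max payoff to Row = 4
Column Z: max payoff to Row = 3
Minimum is 3, achieved by column Z.
Minimax strategy: Z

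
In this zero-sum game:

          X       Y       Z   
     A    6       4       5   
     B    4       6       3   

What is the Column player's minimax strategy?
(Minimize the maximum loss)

Column should play Z, value = 5

Work:
Column player minimizes Row's maximum payoff:
Column X: max payoff to Row = 6
Column Y: max payoff to Row = 6
Column Z: max payoff to Row = 5
Minimum is 5, achieved by column Z.
Minimax strategy: Z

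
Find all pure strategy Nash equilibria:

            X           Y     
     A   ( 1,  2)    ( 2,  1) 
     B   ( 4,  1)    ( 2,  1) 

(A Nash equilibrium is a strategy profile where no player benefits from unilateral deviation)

Nash equilibrium: (B, X), (B, Y)

Work:
Best responses:
  P1 vs X: payoffs [1, 4] → best response B (payoff 4)
  P1 vs Y: payoffs [2, 2] → best response A/B (payoff 2)
  P2 vs A: payoffs [2, 1] → best response X (payoff 2)
  P2 vs B: payoffs [1, 1] → best response X/Y (payoff 1)
Mutual best responses: (B,X), (B,Y) → Nash equilibria.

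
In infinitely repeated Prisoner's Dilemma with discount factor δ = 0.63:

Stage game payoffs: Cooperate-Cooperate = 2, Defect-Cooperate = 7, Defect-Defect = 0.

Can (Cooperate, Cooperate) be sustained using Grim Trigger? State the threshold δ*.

δ* = 0.7143; since δ = 0.63 < 0.7143, cooperation cannot be sustained

Work:
For Grim Trigger:
Cooperate forever: 2/(1-δ)
Defect then punished: 7 + 0·δ/(1-δ)
Need: 2/(1-δ) ≥ 7 + 0·δ/(1-δ)
Solving: δ ≥ (T-R)/(T-P) = (7-2)/(7-0) = 0.7143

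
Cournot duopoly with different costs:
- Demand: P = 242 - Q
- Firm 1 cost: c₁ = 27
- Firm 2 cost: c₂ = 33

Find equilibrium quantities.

q₁* = 73.67, q₂* = 67.67

Work:
Reaction: q₁ = (242 - 27 - q₂)/2
Reaction: q₂ = (242 - 33 - q₁)/2
Solve simultaneously:
q₁* = (242 - 2×27 + 33)/3 = 73.67
q₂* = (242 - 2×33 + 27)/3 = 67.67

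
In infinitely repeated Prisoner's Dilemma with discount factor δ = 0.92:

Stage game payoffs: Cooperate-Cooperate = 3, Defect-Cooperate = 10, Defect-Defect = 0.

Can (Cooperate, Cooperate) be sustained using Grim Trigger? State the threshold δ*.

δ* = 0.7; since δ = 0.92 ≥ 0.7, cooperation can be sustained

Work:
For Grim Trigger:
Cooperate forever: 3/(1-δ)
Defect then punished: 10 + 0·δ/(1-δ)
Need: 3/(1-δ) ≥ 10 + 0·δ/(1-δ)
Solving: δ ≥ (T-R)/(T-P) = (10-3)/(10-0) = 0.7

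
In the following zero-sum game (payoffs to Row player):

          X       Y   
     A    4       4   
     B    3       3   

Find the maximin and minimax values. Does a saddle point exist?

Maximin = 4, Minimax = 4, Saddle: True

Work:
Row minimums: [4, 3] → maximin = 4
Column maximums: [4, 4] → minimax = 4
Saddle point exists! Game value = 4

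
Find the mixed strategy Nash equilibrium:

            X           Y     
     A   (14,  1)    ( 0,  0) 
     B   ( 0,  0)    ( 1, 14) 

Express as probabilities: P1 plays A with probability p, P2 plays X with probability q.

p = 0.9333, q = 0.0667

Work:
Find probabilities that make opponent indifferent:
P2 chooses q to make P1 indifferent between A and B
P1 chooses p to make P2 indifferent between X and Y
Mixed NE: P1 plays (A: 0.9333, B: 0.0667), P2 plays (X: 0.0667, Y: 0.9333)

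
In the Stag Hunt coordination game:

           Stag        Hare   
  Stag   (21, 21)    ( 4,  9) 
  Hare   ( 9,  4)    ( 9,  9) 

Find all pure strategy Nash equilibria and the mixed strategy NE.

Pure NE: (Stag, Stag) and (Hare, Hare); Mixed NE: p = 0.2941, q = 0.2941

Work:
Check pure NE:
(Stag, Stag): (21, 21) - no unilateral deviation beneficial
(Hare, Hare): (9, 9) - no unilateral deviation beneficial
Mixed NE: P1 plays Stag with p = 0.2941, P2 plays Stag with q = 0.2941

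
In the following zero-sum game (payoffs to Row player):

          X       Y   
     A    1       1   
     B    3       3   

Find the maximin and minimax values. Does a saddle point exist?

Maximin = 3, Minimax = 3, Saddle: True

Work:
Row minimums: [1, 3] → maximin = 3
Column maximums: [3, 3] → minimax = 3
Saddle point exists! Game value = 3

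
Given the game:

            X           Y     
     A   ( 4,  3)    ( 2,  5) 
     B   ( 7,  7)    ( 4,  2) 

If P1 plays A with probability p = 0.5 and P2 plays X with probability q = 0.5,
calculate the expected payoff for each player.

E[P1] = 4.25, E[P2] = 4.25

Work:
E[P1] = p·q·π₁(A,X) + p·(1-q)·π₁(A,Y) + (1-p)·q·π₁(B,X) + (1-p)·(1-q)·π₁(B,Y)
= 0.5·0.5·4 + 0.5·0.5·2 + 0.5·0.5·7 + 0.5·0.5·4
= 4.25

E[P2] = 4.25 (similar calculation)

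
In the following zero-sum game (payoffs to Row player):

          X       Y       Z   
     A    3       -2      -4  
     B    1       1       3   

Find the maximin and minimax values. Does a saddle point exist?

Maximin = 1, Minimax = 1, Saddle: True

Work:
Row minimums: [-4, 1] → maximin = 1
Column maximums: [3, 1, 3] → minimax = 1
Saddle point exists! Game value = 1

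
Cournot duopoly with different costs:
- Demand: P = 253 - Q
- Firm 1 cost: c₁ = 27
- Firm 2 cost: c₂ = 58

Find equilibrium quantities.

q₁* = 85.67, q₂* = 54.67

Work:
Reaction: q₁ = (253 - 27 - q₂)/2
Reaction: q₂ = (253 - 58 - q₁)/2
Solve simultaneously:
q₁* = (253 - 2×27 + 58)/3 = 85.67
q₂* = (253 - 2×58 + 27)/3 = 54.67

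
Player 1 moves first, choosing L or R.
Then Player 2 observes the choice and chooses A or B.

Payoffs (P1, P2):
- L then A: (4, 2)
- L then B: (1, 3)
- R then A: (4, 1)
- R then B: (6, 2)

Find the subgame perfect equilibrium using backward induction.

P1 plays R, P2 plays B after L and B after R; Payoff (6, 2)

Work:
Backward induction:
After L: P2 chooses B → P1 gets 1
After R: P2 chooses B → P1 gets 6
P1 chooses R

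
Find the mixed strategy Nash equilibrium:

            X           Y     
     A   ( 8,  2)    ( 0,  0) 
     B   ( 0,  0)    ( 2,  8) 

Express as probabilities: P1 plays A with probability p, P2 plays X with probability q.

p = 0.8, q = 0.2

Work:
Find probabilities that make opponent indifferent:
P2 chooses q to make P1 indifferent between A and B
P1 chooses p to make P2 indifferent between X and Y
Mixed NE: P1 plays (A: 0.8, B: 0.2), P2 plays (X: 0.2, Y: 0.8)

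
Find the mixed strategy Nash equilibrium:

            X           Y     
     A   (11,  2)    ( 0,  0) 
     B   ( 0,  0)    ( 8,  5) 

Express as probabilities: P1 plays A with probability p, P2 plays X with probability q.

p = 0.7143, q = 0.4211

Work:
Find probabilities that make opponent indifferent:
P2 chooses q to make P1 indifferent between A and B
P1 chooses p to make P2 indifferent between X and Y
Mixed NE: P1 plays (A: 0.7143, B: 0.2857), P2 plays (X: 0.4211, Y: 0.5789)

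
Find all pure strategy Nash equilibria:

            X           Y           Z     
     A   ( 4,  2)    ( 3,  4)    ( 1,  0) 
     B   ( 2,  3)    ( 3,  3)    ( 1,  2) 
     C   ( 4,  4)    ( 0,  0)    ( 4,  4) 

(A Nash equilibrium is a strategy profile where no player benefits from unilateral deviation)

Nash equilibrium: (A, Y), (B, Y), (C, X), (C, Z)

Work:
Best responses:
  P1 vs X: payoffs [4, 2, 4] → best response A/C (payoff 4)
  P1 vs Y: payoffs [3, 3, 0] → best response A/B (payoff 3)
  P1 vs Z: payoffs [1, 1, 4] → best response C (payoff 4)
  P2 vs A: payoffs [2, 4, 0] → best response Y (payoff 4)
  P2 vs B: payoffs [3, 3, 2] → best response X/Y (payoff 3)
  P2 vs C: payoffs [4, 0, 4] → best response X/Z (payoff 4)
Mutual best responses: (A,Y), (B,Y), (C,X), (C,Z) → Nash equilibria.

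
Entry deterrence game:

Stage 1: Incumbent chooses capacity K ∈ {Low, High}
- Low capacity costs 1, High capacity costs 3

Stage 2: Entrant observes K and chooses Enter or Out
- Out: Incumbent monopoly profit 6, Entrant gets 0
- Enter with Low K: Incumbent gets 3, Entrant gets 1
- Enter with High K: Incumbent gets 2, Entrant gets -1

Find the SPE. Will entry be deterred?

SPE: (High, Enter|Low, Out|High); Entry deterred. Incumbent net profit = 3

Work:
After Low K: Entrant enters (1 > 0)
After High K: Entrant stays out (-1 < 0)
Incumbent: Low → 3−1=2, High → 6−3=3
Incumbent chooses High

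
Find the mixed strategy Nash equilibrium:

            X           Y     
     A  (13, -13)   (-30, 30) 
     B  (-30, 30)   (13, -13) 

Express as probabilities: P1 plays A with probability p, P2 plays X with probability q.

p = 0.5, q = 0.5

Work:
Find probabilities that make opponent indifferent:
P2 chooses q to make P1 indifferent between A and B
P1 chooses p to make P2 indifferent between X and Y
Mixed NE: P1 plays (A: 0.5, B: 0.5), P2 plays (X: 0.5, Y: 0.5)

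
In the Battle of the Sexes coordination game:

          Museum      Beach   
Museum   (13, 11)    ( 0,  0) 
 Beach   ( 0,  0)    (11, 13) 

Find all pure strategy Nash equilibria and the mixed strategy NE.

Pure NE: (Museum, Museum) and (Beach, Beach); Mixed NE: p = 0.5417, q = 0.4583

Work:
Check pure NE:
(Museum, Museum): (13, 11) - no unilateral deviation beneficial
(Beach, Beach): (11, 13) - no unilateral deviation beneficial
Mixed NE: P1 plays Museum with p = 0.5417, P2 plays Museum with q = 0.4583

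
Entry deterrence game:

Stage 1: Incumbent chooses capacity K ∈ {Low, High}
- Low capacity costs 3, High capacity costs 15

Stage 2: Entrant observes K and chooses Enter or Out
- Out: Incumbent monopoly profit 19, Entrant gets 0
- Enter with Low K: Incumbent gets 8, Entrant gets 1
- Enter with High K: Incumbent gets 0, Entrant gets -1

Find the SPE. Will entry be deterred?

SPE: (Low, Enter|Low, Out|High); Entry not deterred. Incumbent net profit = 5, Entrant gets 1

Work:
After Low K: Entrant enters (1 > 0)
After High K: Entrant stays out (-1 < 0)
Incumbent: Low → 8−3=5, High → 19−15=4
Incumbent chooses Low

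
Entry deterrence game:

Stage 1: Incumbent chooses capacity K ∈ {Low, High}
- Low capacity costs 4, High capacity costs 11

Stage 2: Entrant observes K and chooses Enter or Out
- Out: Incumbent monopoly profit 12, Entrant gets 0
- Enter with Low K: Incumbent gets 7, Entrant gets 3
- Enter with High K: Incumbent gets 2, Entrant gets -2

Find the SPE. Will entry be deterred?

SPE: (Low, Enter|Low, Out|High); Entry not deterred. Incumbent net profit = 3, Entrant gets 3

Work:
After Low K: Entrant enters (3 > 0)
After High K: Entrant stays out (-2 < 0)
Incumbent: Low → 7−4=3, High → 12−11=1
Incumbent chooses Low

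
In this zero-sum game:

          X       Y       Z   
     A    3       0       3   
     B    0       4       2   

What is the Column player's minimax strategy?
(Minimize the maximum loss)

Column should play X or Z (all achieve the minimum), value = 3

Work:
Column player minimizes Row's maximum payoff:
Column X: max payoff to Row = 3
Column Y: max payoff to Row = 4
Column Z: max payoff to Row = 3
Minimum is 3, achieved by columns X, Z (tied).
Each of X or Z is a minimax strategy.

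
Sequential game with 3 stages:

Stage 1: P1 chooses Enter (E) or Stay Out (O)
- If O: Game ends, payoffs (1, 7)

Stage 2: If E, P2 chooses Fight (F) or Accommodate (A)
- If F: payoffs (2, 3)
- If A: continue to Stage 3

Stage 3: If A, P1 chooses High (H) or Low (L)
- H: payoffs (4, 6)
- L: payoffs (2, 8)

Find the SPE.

SPE: (E, A, H); Outcome (4, 6)

Work:
Stage 3: P1 chooses H (4 vs 2)
Stage 2: P2: F->3, A->6 (anticipating H). Choose A
Stage 1: P1: O->1, E->4 (anticipating A, H). Choose E
SPE path: E -> A -> H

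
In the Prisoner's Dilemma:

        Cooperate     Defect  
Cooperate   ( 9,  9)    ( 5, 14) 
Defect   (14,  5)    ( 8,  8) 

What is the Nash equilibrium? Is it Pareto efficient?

(Defect, Defect) is NE; not Pareto efficient

Work:
Defect dominates Cooperate for both players:
If P2 cooperates: Defect (14) > Cooperate (9)
If P2 defects: Defect (8) > Cooperate (5)
NE: (Defect, Defect) with payoff (8, 8)
But (Cooperate, Cooperate) = (9, 9) Pareto dominates (8, 8)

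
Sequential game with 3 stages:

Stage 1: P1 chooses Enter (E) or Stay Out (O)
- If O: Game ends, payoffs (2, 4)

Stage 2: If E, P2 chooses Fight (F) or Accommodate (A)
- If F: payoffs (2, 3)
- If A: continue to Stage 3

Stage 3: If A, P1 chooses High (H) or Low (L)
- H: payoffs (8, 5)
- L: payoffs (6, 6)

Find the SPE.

SPE: (E, A, H); Outcome (8, 5)

Work:
Stage 3: P1 chooses H (8 vs 6)
Stage 2: P2: F->3, A->5 (anticipating H). Choose A
Stage 1: P1: O->2, E->8 (anticipating A, H). Choose E
SPE path: E -> A -> H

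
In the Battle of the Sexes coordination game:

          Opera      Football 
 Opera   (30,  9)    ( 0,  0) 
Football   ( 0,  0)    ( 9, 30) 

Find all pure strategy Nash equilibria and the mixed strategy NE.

Pure NE: (Opera, Opera) and (Football, Football); Mixed NE: p = 0.7692, q = 0.2308

Work:
Check pure NE:
(Opera, Opera): (30, 9) - no unilateral deviation beneficial
(Football, Football): (9, 30) - no unilateral deviation beneficial
Mixed NE: P1 plays Opera with p = 0.7692, P2 plays Opera with q = 0.2308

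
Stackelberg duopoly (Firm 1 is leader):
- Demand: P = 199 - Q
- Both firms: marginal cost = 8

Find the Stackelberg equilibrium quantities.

q₁* (leader) = 95.5, q₂* (follower) = 47.75

Work:
Follower's reaction: q₂ = (a - c - q₁)/2
Leader substitutes: π₁ = q₁·(a - q₁ - (a-c-q₁)/2 - c)
FOC: q₁* = (199 - 8)/2 = 95.50
Then: q₂* = (199 - 8 - 95.5)/2 = 47.75
Leader has first-mover advantage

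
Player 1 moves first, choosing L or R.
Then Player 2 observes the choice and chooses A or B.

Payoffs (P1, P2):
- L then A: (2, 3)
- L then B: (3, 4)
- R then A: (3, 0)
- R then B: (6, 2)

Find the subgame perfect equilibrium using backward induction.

P1 plays R, P2 plays B after L and B after R; Payoff (6, 2)

Work:
Backward induction:
After L: P2 chooses B → P1 gets 3
After R: P2 chooses B → P1 gets 6
P1 chooses R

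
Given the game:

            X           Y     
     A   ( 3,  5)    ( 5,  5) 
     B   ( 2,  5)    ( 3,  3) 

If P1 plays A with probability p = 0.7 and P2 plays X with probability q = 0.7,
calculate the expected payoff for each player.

E[P1] = 3.21, E[P2] = 4.82

Work:
E[P1] = p·q·π₁(A,X) + p·(1-q)·π₁(A,Y) + (1-p)·q·π₁(B,X) + (1-p)·(1-q)·π₁(B,Y)
= 0.7·0.7·3 + 0.7·0.3·5 + 0.3·0.7·2 + 0.3·0.3·3
= 3.21

E[P2] = 4.82 (similar calculation)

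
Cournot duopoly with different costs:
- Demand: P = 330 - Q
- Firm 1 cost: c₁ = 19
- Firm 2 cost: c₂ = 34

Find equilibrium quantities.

q₁* = 108.67, q₂* = 93.67

Work:
Reaction: q₁ = (330 - 19 - q₂)/2
Reaction: q₂ = (330 - 34 - q₁)/2
Solve simultaneously:
q₁* = (330 - 2×19 + 34)/3 = 108.67
q₂* = (330 - 2×34 + 19)/3 = 93.67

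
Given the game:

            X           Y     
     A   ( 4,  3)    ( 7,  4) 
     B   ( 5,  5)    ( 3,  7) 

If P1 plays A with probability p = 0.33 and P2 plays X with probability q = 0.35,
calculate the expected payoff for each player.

E[P1] = 4.4425, E[P2] = 5.4255

Work:
E[P1] = p·q·π₁(A,X) + p·(1-q)·π₁(A,Y) + (1-p)·q·π₁(B,X) + (1-p)·(1-q)·π₁(B,Y)
= 0.33·0.35·4 + 0.33·0.65·7 + 0.67·0.35·5 + 0.67·0.65·3
= 4.4425

E[P2] = 5.4255 (similar calculation)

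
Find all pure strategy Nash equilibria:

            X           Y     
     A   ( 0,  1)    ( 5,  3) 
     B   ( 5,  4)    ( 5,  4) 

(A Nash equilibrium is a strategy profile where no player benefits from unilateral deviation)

Nash equilibrium: (A, Y), (B, X), (B, Y)

Work:
Best responses:
  P1 vs X: payoffs [0, 5] → best response B (payoff 5)
  P1 vs Y: payoffs [5, 5] → best response A/B (payoff 5)
  P2 vs A: payoffs [1, 3] → best response Y (payoff 3)
  P2 vs B: payoffs [4, 4] → best response X/Y (payoff 4)
Mutual best responses: (A,Y), (B,X), (B,Y) → Nash equilibria.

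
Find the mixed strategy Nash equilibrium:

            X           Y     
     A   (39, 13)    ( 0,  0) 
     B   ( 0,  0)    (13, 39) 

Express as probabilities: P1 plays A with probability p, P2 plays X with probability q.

p = 0.75, q = 0.25

Work:
Find probabilities that make opponent indifferent:
P2 chooses q to make P1 indifferent between A and B
P1 chooses p to make P2 indifferent between X and Y
Mixed NE: P1 plays (A: 0.75, B: 0.25), P2 plays (X: 0.25, Y: 0.75)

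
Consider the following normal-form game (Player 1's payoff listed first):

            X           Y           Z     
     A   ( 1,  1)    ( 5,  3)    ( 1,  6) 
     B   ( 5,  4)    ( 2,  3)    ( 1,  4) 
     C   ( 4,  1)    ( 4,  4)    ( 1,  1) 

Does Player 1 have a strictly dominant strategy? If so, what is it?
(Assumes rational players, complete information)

No strictly dominant strategy exists for Player 1

Work:
A strategy strictly dominates another if it gives a strictly higher payoff against every opponent action. Compare each pair of P1's strategies column-by-column:
  A vs B: [1 vs 5, 5 vs 2, 1 vs 1] → A does not strictly dominate B (column X: 1 ≤ 5)
  A vs C: [1 vs 4, 5 vs 4, 1 vs 1] → A does not strictly dominate C (column X: 1 ≤ 4)
  B vs A: [5 vs 1, 2 vs 5, 1 vs 1] → B does not strictly dominate A (column Y: 2 ≤ 5)
  B vs C: [5 vs 4, 2 vs 4, 1 vs 1] → B does not strictly dominate C (column Y: 2 ≤ 4)
  C vs A: [4 vs 1, 4 vs 5, 1 vs 1] → C does not strictly dominate A (column Y: 4 ≤ 5)
  C vs B: [4 vs 5, 4 vs 2, 1 vs 1] → C does not strictly dominate B (column X: 4 ≤ 5)
No single strategy strictly dominates all others → no strictly dominant strategy.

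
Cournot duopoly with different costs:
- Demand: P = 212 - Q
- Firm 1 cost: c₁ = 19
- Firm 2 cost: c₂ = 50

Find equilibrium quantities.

q₁* = 74.67, q₂* = 43.67

Work:
Reaction: q₁ = (212 - 19 - q₂)/2
Reaction: q₂ = (212 - 50 - q₁)/2
Solve simultaneously:
q₁* = (212 - 2×19 + 50)/3 = 74.67
q₂* = (212 - 2×50 + 19)/3 = 43.67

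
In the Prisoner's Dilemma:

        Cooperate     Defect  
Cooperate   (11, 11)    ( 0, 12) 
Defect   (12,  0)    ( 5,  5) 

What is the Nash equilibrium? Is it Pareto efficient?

(Defect, Defect) is NE; not Pareto efficient

Work:
Defect dominates Cooperate for both players:
If P2 cooperates: Defect (12) > Cooperate (11)
If P2 defects: Defect (5) > Cooperate (0)
NE: (Defect, Defect) with payoff (5, 5)
But (Cooperate, Cooperate) = (11, 11) Pareto dominates (5, 5)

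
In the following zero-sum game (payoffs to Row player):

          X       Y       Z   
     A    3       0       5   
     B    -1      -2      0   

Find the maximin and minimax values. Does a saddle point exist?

Maximin = 0, Minimax = 0, Saddle: True

Work:
Row minimums: [0, -2] → maximin = 0
Column maximums: [3, 0, 5] → minimax = 0
Saddle point exists! Game value = 0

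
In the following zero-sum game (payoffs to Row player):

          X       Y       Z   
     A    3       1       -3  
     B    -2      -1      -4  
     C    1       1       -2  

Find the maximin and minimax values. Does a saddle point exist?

Maximin = -2, Minimax = -2, Saddle: True

Work:
Row minimums: [-3, -4, -2] → maximin = -2
Column maximums: [3, 1, -2] → minimax = -2
Saddle point exists! Game value = -2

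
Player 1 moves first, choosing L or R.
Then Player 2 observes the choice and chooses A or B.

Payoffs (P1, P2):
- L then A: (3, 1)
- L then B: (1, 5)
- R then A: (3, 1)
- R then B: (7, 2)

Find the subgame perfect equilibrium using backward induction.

P1 plays R, P2 plays B after L and B after R; Payoff (7, 2)

Work:
Backward induction:
After L: P2 chooses B → P1 gets 1
After R: P2 chooses B → P1 gets 7
P1 chooses R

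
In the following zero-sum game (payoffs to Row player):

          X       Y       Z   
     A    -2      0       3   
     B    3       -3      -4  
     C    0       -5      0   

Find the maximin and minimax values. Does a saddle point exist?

Maximin = -2, Minimax = 0, Saddle: False

Work:
Row minimums: [-2, -4, -5] → maximin = -2
Column maximums: [3, 0, 3] → minimax = 0
No saddle point (maximin ≠ minimax). Mixed strategy needed.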